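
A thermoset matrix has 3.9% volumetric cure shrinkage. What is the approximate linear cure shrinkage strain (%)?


Linear shrinkage ≈ vol_shrink/3 = 3.9/3 = 1.3%

1.3%


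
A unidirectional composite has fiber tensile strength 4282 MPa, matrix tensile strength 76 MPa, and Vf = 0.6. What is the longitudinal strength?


sigma_1 = sigma_f*Vf + sigma_m*(1-Vf) = 4282*0.6 + 76*0.4 = 2599.6 MPa

2599.6 MPa


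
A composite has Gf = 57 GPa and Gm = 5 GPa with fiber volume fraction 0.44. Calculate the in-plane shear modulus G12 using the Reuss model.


1/G12 = Vf/Gf + (1-Vf)/Gm = 0.44/57 + 0.56/5
G12 = 8.35 GPa

8.35 GPa


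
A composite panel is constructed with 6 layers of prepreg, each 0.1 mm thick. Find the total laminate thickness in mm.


h = n * t_ply = 6 * 0.1 = 0.6 mm

0.6 mm


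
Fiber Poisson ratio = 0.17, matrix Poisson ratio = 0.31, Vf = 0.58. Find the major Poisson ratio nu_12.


nu_12 = nu_f*Vf + nu_m*(1-Vf) = 0.17*0.58 + 0.31*0.42 = 0.2288

0.2288


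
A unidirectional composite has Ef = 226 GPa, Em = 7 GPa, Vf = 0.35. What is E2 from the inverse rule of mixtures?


1/E2 = Vf/Ef + (1-Vf)/Em = 0.35/226 + 0.65/7
E2 = 10.59 GPa

10.59 GPa


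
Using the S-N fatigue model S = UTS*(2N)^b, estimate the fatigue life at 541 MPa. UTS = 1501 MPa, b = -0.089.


N = 0.5 * (S/UTS)^(1/b) = 0.5 * (541/1501)^(1/-0.089) = 47704.4698 cycles

47704.4698 cycles


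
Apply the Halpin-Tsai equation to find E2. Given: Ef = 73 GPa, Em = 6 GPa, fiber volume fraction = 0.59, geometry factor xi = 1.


eta = (Ef/Em - 1)/(Ef/Em + xi) = (12.1667 - 1)/(12.1667 + 1) = 0.8481
E2 = Em*(1+xi*eta*Vf)/(1-eta*Vf) = 18.02 GPa

18.02 GPa


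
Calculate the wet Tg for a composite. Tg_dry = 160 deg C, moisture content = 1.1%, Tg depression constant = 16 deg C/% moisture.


Tg_wet = Tg_dry - k*moisture = 160 - 16*1.1 = 142.4 deg C

142.4 deg C


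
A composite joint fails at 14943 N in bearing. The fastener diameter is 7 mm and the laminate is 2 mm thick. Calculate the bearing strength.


sigma_br = F/(d*h) = 14943/(7*2) = 1067.4 MPa

1067.4 MPa


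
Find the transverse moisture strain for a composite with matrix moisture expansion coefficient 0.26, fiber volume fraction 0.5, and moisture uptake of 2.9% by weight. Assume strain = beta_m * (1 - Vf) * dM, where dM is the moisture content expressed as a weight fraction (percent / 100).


dM = 2.9/100 = 0.029
strain = beta_m * (1-Vf) * dM = 0.26 * 0.5 * 0.029 = 0.00377

0.00377


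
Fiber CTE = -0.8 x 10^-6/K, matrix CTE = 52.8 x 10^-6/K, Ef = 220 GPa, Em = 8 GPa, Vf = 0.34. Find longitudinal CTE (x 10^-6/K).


E1 = Ef*Vf + Em*(1-Vf) = 80.08
alpha_1 = (alpha_f*Ef*Vf + alpha_m*Em*(1-Vf))/E1 = 2.73 x 10^-6/K

2.73 x 10^-6/K


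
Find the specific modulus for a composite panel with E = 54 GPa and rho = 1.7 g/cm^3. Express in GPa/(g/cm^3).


Specific stiffness = E/rho = 54/1.7 = 31.8 GPa/(g/cm^3)

31.8 GPa/(g/cm^3)


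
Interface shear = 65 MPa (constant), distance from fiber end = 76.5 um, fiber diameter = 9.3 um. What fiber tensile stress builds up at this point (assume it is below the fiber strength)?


Force balance: sigma_f * (pi*d^2/4) = tau * (pi*d) * x  ->  sigma_f = 4 * tau * x / d
sigma_f = 4 * 65 * 76.5 / 9.3 = 2138.7 MPa

2138.7 MPa


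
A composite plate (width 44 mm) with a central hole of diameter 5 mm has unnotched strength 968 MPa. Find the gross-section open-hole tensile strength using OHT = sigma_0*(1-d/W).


OHT = sigma_0*(1-d/W) = 968*(1-5/44) = 858.0 MPa

858.0 MPa


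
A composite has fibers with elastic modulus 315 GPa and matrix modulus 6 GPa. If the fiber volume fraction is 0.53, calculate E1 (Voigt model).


E1 = Ef*Vf + Em*(1-Vf) = 315*0.53 + 6*0.47 = 169.77 GPa

169.77 GPa


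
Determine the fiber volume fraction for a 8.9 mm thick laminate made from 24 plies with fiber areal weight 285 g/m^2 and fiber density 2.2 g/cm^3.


Vf = n * FAW / (rho_f * h * 1000) = 24 * 285 / (2.2 * 8.9 * 1000) = 0.3493

0.3493


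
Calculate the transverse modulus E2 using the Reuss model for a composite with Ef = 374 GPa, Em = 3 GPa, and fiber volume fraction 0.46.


1/E2 = Vf/Ef + (1-Vf)/Em = 0.46/374 + 0.54/3
E2 = 5.52 GPa

5.52 GPa


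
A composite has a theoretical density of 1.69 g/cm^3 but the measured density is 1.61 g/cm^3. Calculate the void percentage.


Void% = (rho_theo - rho_actual)/rho_theo * 100 = (1.69 - 1.61)/1.69 * 100 = 4.73%

4.73%


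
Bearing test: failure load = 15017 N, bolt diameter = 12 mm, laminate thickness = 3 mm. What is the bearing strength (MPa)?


sigma_br = F/(d*h) = 15017/(12*3) = 417.1 MPa

417.1 MPa


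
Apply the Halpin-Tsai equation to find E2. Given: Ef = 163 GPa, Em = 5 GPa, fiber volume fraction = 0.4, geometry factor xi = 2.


eta = (Ef/Em - 1)/(Ef/Em + xi) = (32.6 - 1)/(32.6 + 2) = 0.9133
E2 = Em*(1+xi*eta*Vf)/(1-eta*Vf) = 13.63 GPa

13.63 GPa


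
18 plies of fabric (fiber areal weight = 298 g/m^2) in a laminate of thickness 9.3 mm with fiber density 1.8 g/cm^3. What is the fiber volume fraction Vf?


Vf = n * FAW / (rho_f * h * 1000) = 18 * 298 / (1.8 * 9.3 * 1000) = 0.3204

0.3204


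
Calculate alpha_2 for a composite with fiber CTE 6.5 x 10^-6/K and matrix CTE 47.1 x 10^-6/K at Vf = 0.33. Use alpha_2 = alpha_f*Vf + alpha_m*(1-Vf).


alpha_2 = alpha_f*Vf + alpha_m*(1-Vf) = 6.5*0.33 + 47.1*0.67 = 33.7 x 10^-6/K

33.7 x 10^-6/K


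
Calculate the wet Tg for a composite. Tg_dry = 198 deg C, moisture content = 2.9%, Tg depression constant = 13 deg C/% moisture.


Tg_wet = Tg_dry - k*moisture = 198 - 13*2.9 = 160.3 deg C

160.3 deg C


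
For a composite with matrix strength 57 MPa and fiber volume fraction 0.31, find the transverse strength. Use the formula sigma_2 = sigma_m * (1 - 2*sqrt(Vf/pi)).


factor = 1 - 2*sqrt(0.31/pi) = 0.3717
sigma_2 = 57 * 0.3717 = 21.19 MPa

21.19 MPa


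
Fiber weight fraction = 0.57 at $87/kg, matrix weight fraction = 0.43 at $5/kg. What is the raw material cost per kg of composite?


Cost = cost_f*Wf + cost_m*Wm = 87*0.57 + 5*0.43 = $51.74/kg

$51.74/kg


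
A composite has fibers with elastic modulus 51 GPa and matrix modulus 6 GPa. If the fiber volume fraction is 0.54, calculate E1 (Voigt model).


E1 = Ef*Vf + Em*(1-Vf) = 51*0.54 + 6*0.46 = 30.3 GPa

30.3 GPa


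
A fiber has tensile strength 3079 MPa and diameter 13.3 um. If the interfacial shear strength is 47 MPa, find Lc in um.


Lc = sigma_f * d / (2 * tau_i) = 3079 * 13.3 / (2 * 47) = 435.6 um

435.6 um


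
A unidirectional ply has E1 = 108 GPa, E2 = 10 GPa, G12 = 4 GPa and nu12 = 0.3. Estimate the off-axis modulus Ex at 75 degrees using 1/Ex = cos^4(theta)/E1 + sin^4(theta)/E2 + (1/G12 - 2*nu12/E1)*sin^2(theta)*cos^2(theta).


cos^4(75) = 0.004487, sin^4(75) = 0.870513, sin^2(75)*cos^2(75) = 0.0625
1/G12 - 2*nu12/E1 = 1/4 - 2*0.3/108 = 0.244444 GPa^-1
1/Ex = 0.004487/108 + 0.870513/10 + 0.244444*0.0625 = 0.1023706 GPa^-1
Ex = 9.77 GPa

9.77 GPa


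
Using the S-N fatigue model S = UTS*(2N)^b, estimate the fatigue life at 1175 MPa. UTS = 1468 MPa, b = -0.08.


N = 0.5 * (S/UTS)^(1/b) = 0.5 * (1175/1468)^(1/-0.08) = 8.0830 cycles

8.0830 cycles


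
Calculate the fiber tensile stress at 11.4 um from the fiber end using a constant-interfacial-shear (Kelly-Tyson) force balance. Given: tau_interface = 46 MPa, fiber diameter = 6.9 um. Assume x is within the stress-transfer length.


Force balance: sigma_f * (pi*d^2/4) = tau * (pi*d) * x  ->  sigma_f = 4 * tau * x / d
sigma_f = 4 * 46 * 11.4 / 6.9 = 304.0 MPa

304.0 MPa


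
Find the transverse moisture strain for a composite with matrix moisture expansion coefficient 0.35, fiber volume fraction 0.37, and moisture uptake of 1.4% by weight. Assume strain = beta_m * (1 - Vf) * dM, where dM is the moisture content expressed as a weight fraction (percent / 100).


dM = 1.4/100 = 0.014
strain = beta_m * (1-Vf) * dM = 0.35 * 0.63 * 0.014 = 0.003087

0.003087


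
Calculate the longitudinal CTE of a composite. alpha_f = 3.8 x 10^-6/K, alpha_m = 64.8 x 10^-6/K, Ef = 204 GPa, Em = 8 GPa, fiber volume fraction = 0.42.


E1 = Ef*Vf + Em*(1-Vf) = 90.32
alpha_1 = (alpha_f*Ef*Vf + alpha_m*Em*(1-Vf))/E1 = 6.93 x 10^-6/K

6.93 x 10^-6/K


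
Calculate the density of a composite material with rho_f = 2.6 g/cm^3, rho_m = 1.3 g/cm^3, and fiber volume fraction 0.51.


rho_c = rho_f*Vf + rho_m*(1-Vf) = 2.6*0.51 + 1.3*0.49 = 1.963 g/cm^3

1.963 g/cm^3


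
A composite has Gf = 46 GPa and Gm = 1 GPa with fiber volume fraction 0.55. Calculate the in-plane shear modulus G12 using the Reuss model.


1/G12 = Vf/Gf + (1-Vf)/Gm = 0.55/46 + 0.45/1
G12 = 2.16 GPa

2.16 GPa


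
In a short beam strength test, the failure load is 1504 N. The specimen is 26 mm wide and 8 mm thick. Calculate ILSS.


ILSS = 3F/(4bh) = 3*1504/(4*26*8) = 5.42 MPa

5.42 MPa


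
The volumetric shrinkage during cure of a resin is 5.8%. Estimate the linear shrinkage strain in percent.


Linear shrinkage ≈ vol_shrink/3 = 5.8/3 = 1.933%

1.933%


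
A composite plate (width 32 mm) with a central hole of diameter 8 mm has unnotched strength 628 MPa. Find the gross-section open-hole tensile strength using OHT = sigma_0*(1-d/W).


OHT = sigma_0*(1-d/W) = 628*(1-8/32) = 471.0 MPa

471.0 MPa


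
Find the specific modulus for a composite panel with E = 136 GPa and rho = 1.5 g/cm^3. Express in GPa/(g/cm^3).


Specific stiffness = E/rho = 136/1.5 = 90.7 GPa/(g/cm^3)

90.7 GPa/(g/cm^3)


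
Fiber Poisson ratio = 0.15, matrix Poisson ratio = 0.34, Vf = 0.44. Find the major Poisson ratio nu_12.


nu_12 = nu_f*Vf + nu_m*(1-Vf) = 0.15*0.44 + 0.34*0.56 = 0.2564

0.2564


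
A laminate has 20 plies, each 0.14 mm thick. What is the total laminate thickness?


h = n * t_ply = 20 * 0.14 = 2.8 mm

2.8 mm


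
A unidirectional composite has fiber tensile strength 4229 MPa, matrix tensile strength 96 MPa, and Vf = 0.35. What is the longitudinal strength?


sigma_1 = sigma_f*Vf + sigma_m*(1-Vf) = 4229*0.35 + 96*0.65 = 1542.6 MPa

1542.6 MPa


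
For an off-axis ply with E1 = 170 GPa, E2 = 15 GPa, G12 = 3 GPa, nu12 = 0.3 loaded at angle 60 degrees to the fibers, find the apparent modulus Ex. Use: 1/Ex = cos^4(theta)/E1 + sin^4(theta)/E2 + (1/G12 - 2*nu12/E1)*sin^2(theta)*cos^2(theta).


cos^4(60) = 0.0625, sin^4(60) = 0.5625, sin^2(60)*cos^2(60) = 0.1875
1/G12 - 2*nu12/E1 = 1/3 - 2*0.3/170 = 0.329804 GPa^-1
1/Ex = 0.0625/170 + 0.5625/15 + 0.329804*0.1875 = 0.0997059 GPa^-1
Ex = 10.03 GPa

10.03 GPa


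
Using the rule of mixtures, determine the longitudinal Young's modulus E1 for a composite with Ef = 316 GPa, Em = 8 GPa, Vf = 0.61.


E1 = Ef*Vf + Em*(1-Vf) = 316*0.61 + 8*0.39 = 195.88 GPa

195.88 GPa


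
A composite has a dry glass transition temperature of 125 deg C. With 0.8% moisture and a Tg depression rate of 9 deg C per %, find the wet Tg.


Tg_wet = Tg_dry - k*moisture = 125 - 9*0.8 = 117.8 deg C

117.8 deg C


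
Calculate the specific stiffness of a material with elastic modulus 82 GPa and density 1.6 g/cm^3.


Specific stiffness = E/rho = 82/1.6 = 51.3 GPa/(g/cm^3)

51.3 GPa/(g/cm^3)


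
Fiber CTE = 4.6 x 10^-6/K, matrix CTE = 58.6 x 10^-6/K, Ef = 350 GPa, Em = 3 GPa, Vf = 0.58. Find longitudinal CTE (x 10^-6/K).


E1 = Ef*Vf + Em*(1-Vf) = 204.26
alpha_1 = (alpha_f*Ef*Vf + alpha_m*Em*(1-Vf))/E1 = 4.93 x 10^-6/K

4.93 x 10^-6/K


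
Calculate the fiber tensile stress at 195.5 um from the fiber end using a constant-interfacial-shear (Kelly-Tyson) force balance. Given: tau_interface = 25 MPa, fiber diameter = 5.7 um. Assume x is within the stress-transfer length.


Force balance: sigma_f * (pi*d^2/4) = tau * (pi*d) * x  ->  sigma_f = 4 * tau * x / d
sigma_f = 4 * 25 * 195.5 / 5.7 = 3429.8 MPa

3429.8 MPa


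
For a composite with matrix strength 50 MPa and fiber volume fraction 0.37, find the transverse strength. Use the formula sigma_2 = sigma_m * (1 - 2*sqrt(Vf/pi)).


factor = 1 - 2*sqrt(0.37/pi) = 0.3136
sigma_2 = 50 * 0.3136 = 15.68 MPa

15.68 MPa


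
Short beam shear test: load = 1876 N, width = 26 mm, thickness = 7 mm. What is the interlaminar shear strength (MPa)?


ILSS = 3F/(4bh) = 3*1876/(4*26*7) = 7.73 MPa

7.73 MPa


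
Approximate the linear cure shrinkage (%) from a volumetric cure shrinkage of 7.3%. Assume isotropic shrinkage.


Linear shrinkage ≈ vol_shrink/3 = 7.3/3 = 2.433%

2.433%


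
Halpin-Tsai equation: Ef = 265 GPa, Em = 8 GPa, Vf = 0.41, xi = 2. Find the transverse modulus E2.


eta = (Ef/Em - 1)/(Ef/Em + xi) = (33.125 - 1)/(33.125 + 2) = 0.9146
E2 = Em*(1+xi*eta*Vf)/(1-eta*Vf) = 22.4 GPa

22.4 GPa


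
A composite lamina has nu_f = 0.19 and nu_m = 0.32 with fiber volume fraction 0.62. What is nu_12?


nu_12 = nu_f*Vf + nu_m*(1-Vf) = 0.19*0.62 + 0.32*0.38 = 0.2394

0.2394


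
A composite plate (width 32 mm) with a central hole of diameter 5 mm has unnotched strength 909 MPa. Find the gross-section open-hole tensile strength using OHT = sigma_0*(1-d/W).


OHT = sigma_0*(1-d/W) = 909*(1-5/32) = 767.0 MPa

767.0 MPa


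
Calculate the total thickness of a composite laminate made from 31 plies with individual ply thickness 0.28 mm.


h = n * t_ply = 31 * 0.28 = 8.68 mm

8.68 mm


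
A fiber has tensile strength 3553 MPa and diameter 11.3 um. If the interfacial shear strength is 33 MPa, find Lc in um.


Lc = sigma_f * d / (2 * tau_i) = 3553 * 11.3 / (2 * 33) = 608.3 um

608.3 um


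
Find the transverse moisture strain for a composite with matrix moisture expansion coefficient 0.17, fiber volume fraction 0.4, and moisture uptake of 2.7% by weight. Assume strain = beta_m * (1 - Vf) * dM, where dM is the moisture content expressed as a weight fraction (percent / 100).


dM = 2.7/100 = 0.027
strain = beta_m * (1-Vf) * dM = 0.17 * 0.6 * 0.027 = 0.002754

0.002754


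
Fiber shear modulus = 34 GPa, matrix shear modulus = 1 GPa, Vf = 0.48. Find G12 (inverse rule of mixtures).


1/G12 = Vf/Gf + (1-Vf)/Gm = 0.48/34 + 0.52/1
G12 = 1.87 GPa

1.87 GPa


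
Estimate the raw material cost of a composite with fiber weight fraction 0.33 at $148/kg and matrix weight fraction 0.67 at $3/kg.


Cost = cost_f*Wf + cost_m*Wm = 148*0.33 + 3*0.67 = $50.85/kg

$50.85/kg


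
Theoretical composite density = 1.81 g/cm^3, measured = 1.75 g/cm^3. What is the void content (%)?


Void% = (rho_theo - rho_actual)/rho_theo * 100 = (1.81 - 1.75)/1.81 * 100 = 3.31%

3.31%


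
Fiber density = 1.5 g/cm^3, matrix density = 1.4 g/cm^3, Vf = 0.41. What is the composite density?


rho_c = rho_f*Vf + rho_m*(1-Vf) = 1.5*0.41 + 1.4*0.59 = 1.441 g/cm^3

1.441 g/cm^3


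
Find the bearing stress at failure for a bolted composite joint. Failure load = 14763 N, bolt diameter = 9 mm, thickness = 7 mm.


sigma_br = F/(d*h) = 14763/(9*7) = 234.3 MPa

234.3 MPa


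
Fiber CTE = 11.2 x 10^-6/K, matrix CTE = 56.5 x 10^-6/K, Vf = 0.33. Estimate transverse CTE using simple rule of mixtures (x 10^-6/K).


alpha_2 = alpha_f*Vf + alpha_m*(1-Vf) = 11.2*0.33 + 56.5*0.67 = 41.6 x 10^-6/K

41.6 x 10^-6/K


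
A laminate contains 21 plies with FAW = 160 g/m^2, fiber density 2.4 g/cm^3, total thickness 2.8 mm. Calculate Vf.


Vf = n * FAW / (rho_f * h * 1000) = 21 * 160 / (2.4 * 2.8 * 1000) = 0.5

0.5


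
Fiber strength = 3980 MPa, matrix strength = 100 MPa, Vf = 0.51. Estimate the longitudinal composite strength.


sigma_1 = sigma_f*Vf + sigma_m*(1-Vf) = 3980*0.51 + 100*0.49 = 2078.8 MPa

2078.8 MPa


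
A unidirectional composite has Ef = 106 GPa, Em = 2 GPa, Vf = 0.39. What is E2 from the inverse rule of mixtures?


1/E2 = Vf/Ef + (1-Vf)/Em = 0.39/106 + 0.61/2
E2 = 3.24 GPa

3.24 GPa


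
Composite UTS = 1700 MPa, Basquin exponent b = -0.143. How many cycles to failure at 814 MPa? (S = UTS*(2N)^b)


N = 0.5 * (S/UTS)^(1/b) = 0.5 * (814/1700)^(1/-0.143) = 86.1996 cycles

86.1996 cycles


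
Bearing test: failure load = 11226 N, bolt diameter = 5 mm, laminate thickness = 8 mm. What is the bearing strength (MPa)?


sigma_br = F/(d*h) = 11226/(5*8) = 280.7 MPa

280.7 MPa


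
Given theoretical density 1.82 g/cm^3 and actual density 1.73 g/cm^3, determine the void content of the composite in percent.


Void% = (rho_theo - rho_actual)/rho_theo * 100 = (1.82 - 1.73)/1.82 * 100 = 4.95%

4.95%


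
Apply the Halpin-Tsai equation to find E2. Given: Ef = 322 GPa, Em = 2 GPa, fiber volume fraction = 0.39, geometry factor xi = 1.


eta = (Ef/Em - 1)/(Ef/Em + xi) = (161.0 - 1)/(161.0 + 1) = 0.9877
E2 = Em*(1+xi*eta*Vf)/(1-eta*Vf) = 4.51 GPa

4.51 GPa


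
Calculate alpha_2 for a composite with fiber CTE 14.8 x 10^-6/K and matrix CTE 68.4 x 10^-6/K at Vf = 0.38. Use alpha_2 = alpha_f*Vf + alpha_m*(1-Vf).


alpha_2 = alpha_f*Vf + alpha_m*(1-Vf) = 14.8*0.38 + 68.4*0.62 = 48.0 x 10^-6/K

48.0 x 10^-6/K


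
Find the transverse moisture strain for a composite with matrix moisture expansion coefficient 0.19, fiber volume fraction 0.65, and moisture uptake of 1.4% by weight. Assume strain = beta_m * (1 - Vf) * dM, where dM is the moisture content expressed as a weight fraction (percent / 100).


dM = 1.4/100 = 0.014
strain = beta_m * (1-Vf) * dM = 0.19 * 0.35 * 0.014 = 0.000931

0.000931


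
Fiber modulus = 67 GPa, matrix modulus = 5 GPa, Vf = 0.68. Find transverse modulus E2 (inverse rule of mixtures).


1/E2 = Vf/Ef + (1-Vf)/Em = 0.68/67 + 0.32/5
E2 = 13.49 GPa

13.49 GPa


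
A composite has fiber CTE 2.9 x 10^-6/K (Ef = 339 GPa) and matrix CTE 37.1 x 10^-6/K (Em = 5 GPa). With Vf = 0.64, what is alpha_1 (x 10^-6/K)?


E1 = Ef*Vf + Em*(1-Vf) = 218.76
alpha_1 = (alpha_f*Ef*Vf + alpha_m*Em*(1-Vf))/E1 = 3.18 x 10^-6/K

3.18 x 10^-6/K


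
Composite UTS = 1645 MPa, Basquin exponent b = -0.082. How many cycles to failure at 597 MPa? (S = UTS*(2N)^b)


N = 0.5 * (S/UTS)^(1/b) = 0.5 * (597/1645)^(1/-0.082) = 116723.9287 cycles

116723.9287 cycles


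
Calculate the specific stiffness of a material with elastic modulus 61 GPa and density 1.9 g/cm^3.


Specific stiffness = E/rho = 61/1.9 = 32.1 GPa/(g/cm^3)

32.1 GPa/(g/cm^3)


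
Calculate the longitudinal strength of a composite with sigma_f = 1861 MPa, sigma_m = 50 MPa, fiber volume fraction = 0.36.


sigma_1 = sigma_f*Vf + sigma_m*(1-Vf) = 1861*0.36 + 50*0.64 = 702.0 MPa

702.0 MPa


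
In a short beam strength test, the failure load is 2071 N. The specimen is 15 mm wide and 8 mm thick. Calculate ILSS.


ILSS = 3F/(4bh) = 3*2071/(4*15*8) = 12.94 MPa

12.94 MPa


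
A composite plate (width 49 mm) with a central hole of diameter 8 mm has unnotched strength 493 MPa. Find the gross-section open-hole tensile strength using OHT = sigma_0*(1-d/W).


OHT = sigma_0*(1-d/W) = 493*(1-8/49) = 412.5 MPa

412.5 MPa


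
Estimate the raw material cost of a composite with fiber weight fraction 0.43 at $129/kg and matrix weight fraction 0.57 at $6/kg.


Cost = cost_f*Wf + cost_m*Wm = 129*0.43 + 6*0.57 = $58.89/kg

$58.89/kg


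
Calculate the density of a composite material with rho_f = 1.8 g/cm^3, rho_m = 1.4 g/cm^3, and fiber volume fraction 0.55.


rho_c = rho_f*Vf + rho_m*(1-Vf) = 1.8*0.55 + 1.4*0.45 = 1.62 g/cm^3

1.62 g/cm^3


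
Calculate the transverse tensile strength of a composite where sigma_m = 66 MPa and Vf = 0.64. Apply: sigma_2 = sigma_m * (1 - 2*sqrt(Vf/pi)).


factor = 1 - 2*sqrt(0.64/pi) = 0.0973
sigma_2 = 66 * 0.0973 = 6.42 MPa

6.42 MPa


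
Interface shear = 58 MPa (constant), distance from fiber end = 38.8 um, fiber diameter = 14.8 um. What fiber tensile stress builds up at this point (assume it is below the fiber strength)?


Force balance: sigma_f * (pi*d^2/4) = tau * (pi*d) * x  ->  sigma_f = 4 * tau * x / d
sigma_f = 4 * 58 * 38.8 / 14.8 = 608.2 MPa

608.2 MPa


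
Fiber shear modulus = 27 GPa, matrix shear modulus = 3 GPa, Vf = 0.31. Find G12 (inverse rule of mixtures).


1/G12 = Vf/Gf + (1-Vf)/Gm = 0.31/27 + 0.69/3
G12 = 4.14 GPa

4.14 GPa


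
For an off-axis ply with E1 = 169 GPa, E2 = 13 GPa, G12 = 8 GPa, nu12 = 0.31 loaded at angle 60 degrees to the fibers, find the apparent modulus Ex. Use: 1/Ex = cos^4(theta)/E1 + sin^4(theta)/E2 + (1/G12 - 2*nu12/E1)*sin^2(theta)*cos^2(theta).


cos^4(60) = 0.0625, sin^4(60) = 0.5625, sin^2(60)*cos^2(60) = 0.1875
1/G12 - 2*nu12/E1 = 1/8 - 2*0.31/169 = 0.121331 GPa^-1
1/Ex = 0.0625/169 + 0.5625/13 + 0.121331*0.1875 = 0.0663887 GPa^-1
Ex = 15.06 GPa

15.06 GPa


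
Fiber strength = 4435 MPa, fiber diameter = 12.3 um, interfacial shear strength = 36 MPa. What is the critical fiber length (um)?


Lc = sigma_f * d / (2 * tau_i) = 4435 * 12.3 / (2 * 36) = 757.6 um

757.6 um


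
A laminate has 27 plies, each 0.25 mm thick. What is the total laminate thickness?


h = n * t_ply = 27 * 0.25 = 6.75 mm

6.75 mm


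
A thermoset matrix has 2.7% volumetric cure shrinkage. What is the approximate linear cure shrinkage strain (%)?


Linear shrinkage ≈ vol_shrink/3 = 2.7/3 = 0.9%

0.9%


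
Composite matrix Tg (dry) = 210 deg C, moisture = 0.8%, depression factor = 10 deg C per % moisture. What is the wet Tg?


Tg_wet = Tg_dry - k*moisture = 210 - 10*0.8 = 202.0 deg C

202.0 deg C


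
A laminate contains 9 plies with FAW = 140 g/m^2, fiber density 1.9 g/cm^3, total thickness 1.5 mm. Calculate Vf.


Vf = n * FAW / (rho_f * h * 1000) = 9 * 140 / (1.9 * 1.5 * 1000) = 0.4421

0.4421


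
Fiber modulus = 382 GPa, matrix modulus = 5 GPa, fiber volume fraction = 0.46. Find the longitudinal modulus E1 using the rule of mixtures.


E1 = Ef*Vf + Em*(1-Vf) = 382*0.46 + 5*0.54 = 178.42 GPa

178.42 GPa


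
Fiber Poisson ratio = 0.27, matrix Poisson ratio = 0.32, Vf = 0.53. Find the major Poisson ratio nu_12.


nu_12 = nu_f*Vf + nu_m*(1-Vf) = 0.27*0.53 + 0.32*0.47 = 0.2935

0.2935


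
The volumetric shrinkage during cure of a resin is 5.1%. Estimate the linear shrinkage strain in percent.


Linear shrinkage ≈ vol_shrink/3 = 5.1/3 = 1.7%

1.7%


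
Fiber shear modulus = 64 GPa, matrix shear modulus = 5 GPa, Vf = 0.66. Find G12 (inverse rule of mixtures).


1/G12 = Vf/Gf + (1-Vf)/Gm = 0.66/64 + 0.34/5
G12 = 12.77 GPa

12.77 GPa


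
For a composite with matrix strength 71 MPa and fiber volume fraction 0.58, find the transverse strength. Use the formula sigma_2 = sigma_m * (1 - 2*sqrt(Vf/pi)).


factor = 1 - 2*sqrt(0.58/pi) = 0.1407
sigma_2 = 71 * 0.1407 = 9.99 MPa

9.99 MPa


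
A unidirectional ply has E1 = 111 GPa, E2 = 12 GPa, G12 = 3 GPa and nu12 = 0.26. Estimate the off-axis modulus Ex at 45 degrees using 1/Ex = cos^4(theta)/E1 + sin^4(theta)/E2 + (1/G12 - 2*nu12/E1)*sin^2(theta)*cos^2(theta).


cos^4(45) = 0.25, sin^4(45) = 0.25, sin^2(45)*cos^2(45) = 0.25
1/G12 - 2*nu12/E1 = 1/3 - 2*0.26/111 = 0.328649 GPa^-1
1/Ex = 0.25/111 + 0.25/12 + 0.328649*0.25 = 0.1052477 GPa^-1
Ex = 9.5 GPa

9.5 GPa


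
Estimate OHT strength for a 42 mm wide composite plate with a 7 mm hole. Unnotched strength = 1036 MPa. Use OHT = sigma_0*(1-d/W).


OHT = sigma_0*(1-d/W) = 1036*(1-7/42) = 863.3 MPa

863.3 MPa


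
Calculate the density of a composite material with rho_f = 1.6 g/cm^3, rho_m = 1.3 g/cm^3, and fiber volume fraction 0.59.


rho_c = rho_f*Vf + rho_m*(1-Vf) = 1.6*0.59 + 1.3*0.41 = 1.477 g/cm^3

1.477 g/cm^3


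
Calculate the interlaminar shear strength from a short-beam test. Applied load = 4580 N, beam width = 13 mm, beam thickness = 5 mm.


ILSS = 3F/(4bh) = 3*4580/(4*13*5) = 52.85 MPa

52.85 MPa


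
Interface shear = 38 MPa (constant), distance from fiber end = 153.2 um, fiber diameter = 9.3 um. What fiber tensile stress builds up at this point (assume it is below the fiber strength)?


Force balance: sigma_f * (pi*d^2/4) = tau * (pi*d) * x  ->  sigma_f = 4 * tau * x / d
sigma_f = 4 * 38 * 153.2 / 9.3 = 2503.9 MPa

2503.9 MPa


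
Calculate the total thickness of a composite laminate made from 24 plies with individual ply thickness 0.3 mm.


h = n * t_ply = 24 * 0.3 = 7.2 mm

7.2 mm


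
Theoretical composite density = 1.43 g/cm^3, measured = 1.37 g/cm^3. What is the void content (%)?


Void% = (rho_theo - rho_actual)/rho_theo * 100 = (1.43 - 1.37)/1.43 * 100 = 4.2%

4.2%


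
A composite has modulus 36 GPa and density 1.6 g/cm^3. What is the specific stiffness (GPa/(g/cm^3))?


Specific stiffness = E/rho = 36/1.6 = 22.5 GPa/(g/cm^3)

22.5 GPa/(g/cm^3)


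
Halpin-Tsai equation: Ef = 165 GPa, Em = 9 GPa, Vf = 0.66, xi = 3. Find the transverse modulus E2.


eta = (Ef/Em - 1)/(Ef/Em + xi) = (18.3333 - 1)/(18.3333 + 3) = 0.8125
E2 = Em*(1+xi*eta*Vf)/(1-eta*Vf) = 50.63 GPa

50.63 GPa


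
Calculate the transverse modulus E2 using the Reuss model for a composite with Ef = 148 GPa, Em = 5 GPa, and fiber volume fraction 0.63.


1/E2 = Vf/Ef + (1-Vf)/Em = 0.63/148 + 0.37/5
E2 = 12.78 GPa

12.78 GPa


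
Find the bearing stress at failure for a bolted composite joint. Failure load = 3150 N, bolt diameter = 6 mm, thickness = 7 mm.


sigma_br = F/(d*h) = 3150/(6*7) = 75.0 MPa

75.0 MPa


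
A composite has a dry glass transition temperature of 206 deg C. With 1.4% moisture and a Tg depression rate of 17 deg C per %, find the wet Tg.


Tg_wet = Tg_dry - k*moisture = 206 - 17*1.4 = 182.2 deg C

182.2 deg C


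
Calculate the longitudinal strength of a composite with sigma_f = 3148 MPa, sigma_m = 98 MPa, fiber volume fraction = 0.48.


sigma_1 = sigma_f*Vf + sigma_m*(1-Vf) = 3148*0.48 + 98*0.52 = 1562.0 MPa

1562.0 MPa


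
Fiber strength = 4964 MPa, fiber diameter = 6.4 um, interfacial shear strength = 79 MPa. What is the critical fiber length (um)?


Lc = sigma_f * d / (2 * tau_i) = 4964 * 6.4 / (2 * 79) = 201.1 um

201.1 um


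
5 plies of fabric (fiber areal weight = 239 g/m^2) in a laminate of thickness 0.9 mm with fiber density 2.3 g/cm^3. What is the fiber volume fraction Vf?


Vf = n * FAW / (rho_f * h * 1000) = 5 * 239 / (2.3 * 0.9 * 1000) = 0.5773

0.5773


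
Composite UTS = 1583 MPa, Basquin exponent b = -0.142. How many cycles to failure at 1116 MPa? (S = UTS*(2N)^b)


N = 0.5 * (S/UTS)^(1/b) = 0.5 * (1116/1583)^(1/-0.142) = 5.8628 cycles

5.8628 cycles


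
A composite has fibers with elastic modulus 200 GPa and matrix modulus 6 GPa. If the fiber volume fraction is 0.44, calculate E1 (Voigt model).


E1 = Ef*Vf + Em*(1-Vf) = 200*0.44 + 6*0.56 = 91.36 GPa

91.36 GPa


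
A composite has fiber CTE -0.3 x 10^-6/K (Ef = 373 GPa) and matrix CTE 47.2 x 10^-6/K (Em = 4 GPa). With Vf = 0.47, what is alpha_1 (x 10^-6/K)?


E1 = Ef*Vf + Em*(1-Vf) = 177.43
alpha_1 = (alpha_f*Ef*Vf + alpha_m*Em*(1-Vf))/E1 = 0.27 x 10^-6/K

0.27 x 10^-6/K


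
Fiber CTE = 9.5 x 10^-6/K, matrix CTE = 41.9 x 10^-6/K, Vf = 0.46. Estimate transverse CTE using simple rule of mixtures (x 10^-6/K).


alpha_2 = alpha_f*Vf + alpha_m*(1-Vf) = 9.5*0.46 + 41.9*0.54 = 27.0 x 10^-6/K

27.0 x 10^-6/K


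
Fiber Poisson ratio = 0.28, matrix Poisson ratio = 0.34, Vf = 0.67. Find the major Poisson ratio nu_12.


nu_12 = nu_f*Vf + nu_m*(1-Vf) = 0.28*0.67 + 0.34*0.33 = 0.2998

0.2998


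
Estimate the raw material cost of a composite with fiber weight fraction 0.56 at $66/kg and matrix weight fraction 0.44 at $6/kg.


Cost = cost_f*Wf + cost_m*Wm = 66*0.56 + 6*0.44 = $39.6/kg

$39.6/kg


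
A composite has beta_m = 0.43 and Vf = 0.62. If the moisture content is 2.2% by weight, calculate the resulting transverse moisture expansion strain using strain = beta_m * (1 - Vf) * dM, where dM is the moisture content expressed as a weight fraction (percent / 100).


dM = 2.2/100 = 0.022
strain = beta_m * (1-Vf) * dM = 0.43 * 0.38 * 0.022 = 0.0035948

0.0035948


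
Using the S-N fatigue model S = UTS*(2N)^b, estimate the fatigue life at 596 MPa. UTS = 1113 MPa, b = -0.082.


N = 0.5 * (S/UTS)^(1/b) = 0.5 * (596/1113)^(1/-0.082) = 1015.9761 cycles

1015.9761 cycles


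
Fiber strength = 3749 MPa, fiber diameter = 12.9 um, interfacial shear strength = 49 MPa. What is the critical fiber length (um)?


Lc = sigma_f * d / (2 * tau_i) = 3749 * 12.9 / (2 * 49) = 493.5 um

493.5 um


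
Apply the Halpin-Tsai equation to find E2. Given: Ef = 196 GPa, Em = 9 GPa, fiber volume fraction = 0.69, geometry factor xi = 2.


eta = (Ef/Em - 1)/(Ef/Em + xi) = (21.7778 - 1)/(21.7778 + 2) = 0.8738
E2 = Em*(1+xi*eta*Vf)/(1-eta*Vf) = 50.0 GPa

50.0 GPa


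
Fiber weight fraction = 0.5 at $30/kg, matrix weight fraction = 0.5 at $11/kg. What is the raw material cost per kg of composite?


Cost = cost_f*Wf + cost_m*Wm = 30*0.5 + 11*0.5 = $20.5/kg

$20.5/kg


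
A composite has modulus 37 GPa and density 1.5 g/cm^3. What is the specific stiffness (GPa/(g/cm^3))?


Specific stiffness = E/rho = 37/1.5 = 24.7 GPa/(g/cm^3)

24.7 GPa/(g/cm^3)


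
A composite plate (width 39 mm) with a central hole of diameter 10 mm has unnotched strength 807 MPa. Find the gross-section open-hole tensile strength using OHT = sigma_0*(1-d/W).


OHT = sigma_0*(1-d/W) = 807*(1-10/39) = 600.1 MPa

600.1 MPa


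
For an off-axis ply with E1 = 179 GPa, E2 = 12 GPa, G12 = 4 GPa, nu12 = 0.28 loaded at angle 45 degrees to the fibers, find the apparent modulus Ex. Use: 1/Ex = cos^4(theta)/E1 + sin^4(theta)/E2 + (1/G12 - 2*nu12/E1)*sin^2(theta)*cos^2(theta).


cos^4(45) = 0.25, sin^4(45) = 0.25, sin^2(45)*cos^2(45) = 0.25
1/G12 - 2*nu12/E1 = 1/4 - 2*0.28/179 = 0.246872 GPa^-1
1/Ex = 0.25/179 + 0.25/12 + 0.246872*0.25 = 0.0839479 GPa^-1
Ex = 11.91 GPa

11.91 GPa


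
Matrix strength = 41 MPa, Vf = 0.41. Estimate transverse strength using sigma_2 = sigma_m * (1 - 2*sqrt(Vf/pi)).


factor = 1 - 2*sqrt(0.41/pi) = 0.2775
sigma_2 = 41 * 0.2775 = 11.38 MPa

11.38 MPa


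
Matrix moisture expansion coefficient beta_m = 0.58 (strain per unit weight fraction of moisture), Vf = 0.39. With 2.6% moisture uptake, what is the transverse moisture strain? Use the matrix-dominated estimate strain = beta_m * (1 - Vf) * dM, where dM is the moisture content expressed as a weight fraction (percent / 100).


dM = 2.6/100 = 0.026
strain = beta_m * (1-Vf) * dM = 0.58 * 0.61 * 0.026 = 0.0091988

0.0091988


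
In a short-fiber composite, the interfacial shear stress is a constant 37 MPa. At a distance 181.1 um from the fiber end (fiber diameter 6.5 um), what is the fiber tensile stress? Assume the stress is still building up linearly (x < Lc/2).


Force balance: sigma_f * (pi*d^2/4) = tau * (pi*d) * x  ->  sigma_f = 4 * tau * x / d
sigma_f = 4 * 37 * 181.1 / 6.5 = 4123.5 MPa

4123.5 MPa


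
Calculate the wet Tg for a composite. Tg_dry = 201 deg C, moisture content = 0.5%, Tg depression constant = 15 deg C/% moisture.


Tg_wet = Tg_dry - k*moisture = 201 - 15*0.5 = 193.5 deg C

193.5 deg C


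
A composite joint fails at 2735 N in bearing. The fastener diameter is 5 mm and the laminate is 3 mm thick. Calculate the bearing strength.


sigma_br = F/(d*h) = 2735/(5*3) = 182.3 MPa

182.3 MPa


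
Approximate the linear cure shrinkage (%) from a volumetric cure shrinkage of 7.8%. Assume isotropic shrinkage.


Linear shrinkage ≈ vol_shrink/3 = 7.8/3 = 2.6%

2.6%


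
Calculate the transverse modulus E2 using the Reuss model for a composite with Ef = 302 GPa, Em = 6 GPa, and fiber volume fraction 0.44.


1/E2 = Vf/Ef + (1-Vf)/Em = 0.44/302 + 0.56/6
E2 = 10.55 GPa

10.55 GPa


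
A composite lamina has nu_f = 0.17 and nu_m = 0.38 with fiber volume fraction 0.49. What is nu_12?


nu_12 = nu_f*Vf + nu_m*(1-Vf) = 0.17*0.49 + 0.38*0.51 = 0.2771

0.2771


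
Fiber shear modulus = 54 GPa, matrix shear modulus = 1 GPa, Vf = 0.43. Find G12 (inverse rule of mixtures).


1/G12 = Vf/Gf + (1-Vf)/Gm = 0.43/54 + 0.57/1
G12 = 1.73 GPa

1.73 GPa


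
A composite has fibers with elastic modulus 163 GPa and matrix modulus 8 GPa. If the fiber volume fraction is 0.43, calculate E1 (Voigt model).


E1 = Ef*Vf + Em*(1-Vf) = 163*0.43 + 8*0.57 = 74.65 GPa

74.65 GPa


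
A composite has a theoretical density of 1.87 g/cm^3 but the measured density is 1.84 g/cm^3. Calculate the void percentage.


Void% = (rho_theo - rho_actual)/rho_theo * 100 = (1.87 - 1.84)/1.87 * 100 = 1.6%

1.6%


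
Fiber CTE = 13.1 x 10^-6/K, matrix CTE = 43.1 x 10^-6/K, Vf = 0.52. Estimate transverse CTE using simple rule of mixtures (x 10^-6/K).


alpha_2 = alpha_f*Vf + alpha_m*(1-Vf) = 13.1*0.52 + 43.1*0.48 = 27.5 x 10^-6/K

27.5 x 10^-6/K


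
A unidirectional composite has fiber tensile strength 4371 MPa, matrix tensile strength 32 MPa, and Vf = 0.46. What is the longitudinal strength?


sigma_1 = sigma_f*Vf + sigma_m*(1-Vf) = 4371*0.46 + 32*0.54 = 2027.9 MPa

2027.9 MPa


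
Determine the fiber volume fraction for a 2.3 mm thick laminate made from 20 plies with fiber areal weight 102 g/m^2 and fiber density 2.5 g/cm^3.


Vf = n * FAW / (rho_f * h * 1000) = 20 * 102 / (2.5 * 2.3 * 1000) = 0.3548

0.3548


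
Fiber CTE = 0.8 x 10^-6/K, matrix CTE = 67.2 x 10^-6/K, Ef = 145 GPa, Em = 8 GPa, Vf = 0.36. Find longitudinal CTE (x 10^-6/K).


E1 = Ef*Vf + Em*(1-Vf) = 57.32
alpha_1 = (alpha_f*Ef*Vf + alpha_m*Em*(1-Vf))/E1 = 6.73 x 10^-6/K

6.73 x 10^-6/K


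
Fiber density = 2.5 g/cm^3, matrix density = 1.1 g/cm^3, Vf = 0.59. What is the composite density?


rho_c = rho_f*Vf + rho_m*(1-Vf) = 2.5*0.59 + 1.1*0.41 = 1.926 g/cm^3

1.926 g/cm^3


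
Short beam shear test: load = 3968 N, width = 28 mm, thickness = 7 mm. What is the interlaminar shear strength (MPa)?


ILSS = 3F/(4bh) = 3*3968/(4*28*7) = 15.18 MPa

15.18 MPa


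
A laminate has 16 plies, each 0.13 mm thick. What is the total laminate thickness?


h = n * t_ply = 16 * 0.13 = 2.08 mm

2.08 mm


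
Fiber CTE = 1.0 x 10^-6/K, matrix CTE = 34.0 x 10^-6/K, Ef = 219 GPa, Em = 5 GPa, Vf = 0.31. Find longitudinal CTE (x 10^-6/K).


E1 = Ef*Vf + Em*(1-Vf) = 71.34
alpha_1 = (alpha_f*Ef*Vf + alpha_m*Em*(1-Vf))/E1 = 2.6 x 10^-6/K

2.6 x 10^-6/K


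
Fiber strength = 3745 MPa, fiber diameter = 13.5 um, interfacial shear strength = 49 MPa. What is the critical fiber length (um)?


Lc = sigma_f * d / (2 * tau_i) = 3745 * 13.5 / (2 * 49) = 515.9 um

515.9 um


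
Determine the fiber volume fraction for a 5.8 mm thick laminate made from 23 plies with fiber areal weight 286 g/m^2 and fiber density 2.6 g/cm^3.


Vf = n * FAW / (rho_f * h * 1000) = 23 * 286 / (2.6 * 5.8 * 1000) = 0.4362

0.4362


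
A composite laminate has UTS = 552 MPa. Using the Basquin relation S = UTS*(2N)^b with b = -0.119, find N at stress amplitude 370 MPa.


N = 0.5 * (S/UTS)^(1/b) = 0.5 * (370/552)^(1/-0.119) = 14.4194 cycles

14.4194 cycles


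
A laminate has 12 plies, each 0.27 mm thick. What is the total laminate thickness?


h = n * t_ply = 12 * 0.27 = 3.24 mm

3.24 mm


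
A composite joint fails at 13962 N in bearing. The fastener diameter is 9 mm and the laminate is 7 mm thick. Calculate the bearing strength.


sigma_br = F/(d*h) = 13962/(9*7) = 221.6 MPa

221.6 MPa


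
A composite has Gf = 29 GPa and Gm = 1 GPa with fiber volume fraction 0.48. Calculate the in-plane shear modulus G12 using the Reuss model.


1/G12 = Vf/Gf + (1-Vf)/Gm = 0.48/29 + 0.52/1
G12 = 1.86 GPa

1.86 GPa


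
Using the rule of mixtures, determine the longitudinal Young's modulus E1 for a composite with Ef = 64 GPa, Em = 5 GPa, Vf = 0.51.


E1 = Ef*Vf + Em*(1-Vf) = 64*0.51 + 5*0.49 = 35.09 GPa

35.09 GPa


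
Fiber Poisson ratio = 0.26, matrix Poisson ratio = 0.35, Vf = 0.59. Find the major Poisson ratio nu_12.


nu_12 = nu_f*Vf + nu_m*(1-Vf) = 0.26*0.59 + 0.35*0.41 = 0.2969

0.2969


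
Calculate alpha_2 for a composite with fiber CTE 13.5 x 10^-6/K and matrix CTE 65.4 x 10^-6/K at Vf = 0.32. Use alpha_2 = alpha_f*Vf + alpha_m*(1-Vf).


alpha_2 = alpha_f*Vf + alpha_m*(1-Vf) = 13.5*0.32 + 65.4*0.68 = 48.8 x 10^-6/K

48.8 x 10^-6/K


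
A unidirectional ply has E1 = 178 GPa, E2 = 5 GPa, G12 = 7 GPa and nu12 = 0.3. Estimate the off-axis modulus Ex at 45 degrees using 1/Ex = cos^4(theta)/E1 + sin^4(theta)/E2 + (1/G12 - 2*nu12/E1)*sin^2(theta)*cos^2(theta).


cos^4(45) = 0.25, sin^4(45) = 0.25, sin^2(45)*cos^2(45) = 0.25
1/G12 - 2*nu12/E1 = 1/7 - 2*0.3/178 = 0.139486 GPa^-1
1/Ex = 0.25/178 + 0.25/5 + 0.139486*0.25 = 0.0862761 GPa^-1
Ex = 11.59 GPa

11.59 GPa


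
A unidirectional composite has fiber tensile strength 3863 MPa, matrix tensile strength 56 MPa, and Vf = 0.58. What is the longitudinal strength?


sigma_1 = sigma_f*Vf + sigma_m*(1-Vf) = 3863*0.58 + 56*0.42 = 2264.1 MPa

2264.1 MPa


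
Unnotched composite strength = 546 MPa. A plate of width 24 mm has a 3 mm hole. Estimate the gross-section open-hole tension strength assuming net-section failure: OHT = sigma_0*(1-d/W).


OHT = sigma_0*(1-d/W) = 546*(1-3/24) = 477.8 MPa

477.8 MPa


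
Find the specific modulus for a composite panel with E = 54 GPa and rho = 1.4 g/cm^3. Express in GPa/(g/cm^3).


Specific stiffness = E/rho = 54/1.4 = 38.6 GPa/(g/cm^3)

38.6 GPa/(g/cm^3)


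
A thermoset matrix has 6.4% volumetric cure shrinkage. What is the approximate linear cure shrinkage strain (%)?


Linear shrinkage ≈ vol_shrink/3 = 6.4/3 = 2.133%

2.133%


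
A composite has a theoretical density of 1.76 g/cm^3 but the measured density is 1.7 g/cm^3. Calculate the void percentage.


Void% = (rho_theo - rho_actual)/rho_theo * 100 = (1.76 - 1.7)/1.76 * 100 = 3.41%

3.41%


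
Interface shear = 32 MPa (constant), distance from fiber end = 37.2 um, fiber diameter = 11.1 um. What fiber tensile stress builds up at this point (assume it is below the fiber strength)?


Force balance: sigma_f * (pi*d^2/4) = tau * (pi*d) * x  ->  sigma_f = 4 * tau * x / d
sigma_f = 4 * 32 * 37.2 / 11.1 = 429.0 MPa

429.0 MPa


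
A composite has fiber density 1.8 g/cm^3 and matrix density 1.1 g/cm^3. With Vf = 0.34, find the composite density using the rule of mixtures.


rho_c = rho_f*Vf + rho_m*(1-Vf) = 1.8*0.34 + 1.1*0.66 = 1.338 g/cm^3

1.338 g/cm^3


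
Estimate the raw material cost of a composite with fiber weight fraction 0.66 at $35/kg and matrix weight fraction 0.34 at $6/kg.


Cost = cost_f*Wf + cost_m*Wm = 35*0.66 + 6*0.34 = $25.14/kg

$25.14/kg


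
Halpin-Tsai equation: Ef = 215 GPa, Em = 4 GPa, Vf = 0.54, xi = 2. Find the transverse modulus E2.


eta = (Ef/Em - 1)/(Ef/Em + xi) = (53.75 - 1)/(53.75 + 2) = 0.9462
E2 = Em*(1+xi*eta*Vf)/(1-eta*Vf) = 16.54 GPa

16.54 GPa


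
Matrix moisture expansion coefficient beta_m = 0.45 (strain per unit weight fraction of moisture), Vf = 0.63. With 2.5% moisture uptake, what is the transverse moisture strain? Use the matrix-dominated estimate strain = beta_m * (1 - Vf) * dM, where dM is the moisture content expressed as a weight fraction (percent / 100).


dM = 2.5/100 = 0.025
strain = beta_m * (1-Vf) * dM = 0.45 * 0.37 * 0.025 = 0.0041625

0.0041625


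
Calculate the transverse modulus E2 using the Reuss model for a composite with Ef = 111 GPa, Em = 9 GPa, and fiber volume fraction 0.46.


1/E2 = Vf/Ef + (1-Vf)/Em = 0.46/111 + 0.54/9
E2 = 15.59 GPa

15.59 GPa


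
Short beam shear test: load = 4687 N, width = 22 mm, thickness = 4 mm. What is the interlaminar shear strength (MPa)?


ILSS = 3F/(4bh) = 3*4687/(4*22*4) = 39.95 MPa

39.95 MPa


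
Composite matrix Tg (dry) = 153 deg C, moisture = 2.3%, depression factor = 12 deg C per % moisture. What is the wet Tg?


Tg_wet = Tg_dry - k*moisture = 153 - 12*2.3 = 125.4 deg C

125.4 deg C


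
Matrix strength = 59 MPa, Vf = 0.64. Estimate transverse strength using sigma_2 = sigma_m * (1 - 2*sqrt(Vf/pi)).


factor = 1 - 2*sqrt(0.64/pi) = 0.0973
sigma_2 = 59 * 0.0973 = 5.74 MPa

5.74 MPa
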